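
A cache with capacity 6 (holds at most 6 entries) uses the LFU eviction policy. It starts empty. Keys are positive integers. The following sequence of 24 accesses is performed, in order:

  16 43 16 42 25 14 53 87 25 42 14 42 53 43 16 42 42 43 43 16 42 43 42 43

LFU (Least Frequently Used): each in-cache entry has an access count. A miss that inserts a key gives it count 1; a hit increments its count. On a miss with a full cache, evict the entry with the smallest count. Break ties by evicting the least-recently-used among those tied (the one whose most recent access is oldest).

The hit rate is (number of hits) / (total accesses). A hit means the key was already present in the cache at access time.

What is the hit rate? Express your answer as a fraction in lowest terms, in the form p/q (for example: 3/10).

LFU simulation (capacity=6):
  1. access 16: MISS. Cache: [16(c=1)]
  2. access 43: MISS. Cache: [16(c=1) 43(c=1)]
  3. access 16: HIT, count now 2. Cache: [43(c=1) 16(c=2)]
  4. access 42: MISS. Cache: [43(c=1) 42(c=1) 16(c=2)]
  5. access 25: MISS. Cache: [43(c=1) 42(c=1) 25(c=1) 16(c=2)]
  6. access 14: MISS. Cache: [43(c=1) 42(c=1) 25(c=1) 14(c=1) 16(c=2)]
  7. access 53: MISS. Cache: [43(c=1) 42(c=1) 25(c=1) 14(c=1) 53(c=1) 16(c=2)]
  8. access 87: MISS, evict 43(c=1). Cache: [42(c=1) 25(c=1) 14(c=1) 53(c=1) 87(c=1) 16(c=2)]
  9. access 25: HIT, count now 2. Cache: [42(c=1) 14(c=1) 53(c=1) 87(c=1) 16(c=2) 25(c=2)]
  10. access 42: HIT, count now 2. Cache: [14(c=1) 53(c=1) 87(c=1) 16(c=2) 25(c=2) 42(c=2)]
  11. access 14: HIT, count now 2. Cache: [53(c=1) 87(c=1) 16(c=2) 25(c=2) 42(c=2) 14(c=2)]
  12. access 42: HIT, count now 3. Cache: [53(c=1) 87(c=1) 16(c=2) 25(c=2) 14(c=2) 42(c=3)]
  13. access 53: HIT, count now 2. Cache: [87(c=1) 16(c=2) 25(c=2) 14(c=2) 53(c=2) 42(c=3)]
  14. access 43: MISS, evict 87(c=1). Cache: [43(c=1) 16(c=2) 25(c=2) 14(c=2) 53(c=2) 42(c=3)]
  15. access 16: HIT, count now 3. Cache: [43(c=1) 25(c=2) 14(c=2) 53(c=2) 42(c=3) 16(c=3)]
  16. access 42: HIT, count now 4. Cache: [43(c=1) 25(c=2) 14(c=2) 53(c=2) 16(c=3) 42(c=4)]
  17. access 42: HIT, count now 5. Cache: [43(c=1) 25(c=2) 14(c=2) 53(c=2) 16(c=3) 42(c=5)]
  18. access 43: HIT, count now 2. Cache: [25(c=2) 14(c=2) 53(c=2) 43(c=2) 16(c=3) 42(c=5)]
  19. access 43: HIT, count now 3. Cache: [25(c=2) 14(c=2) 53(c=2) 16(c=3) 43(c=3) 42(c=5)]
  20. access 16: HIT, count now 4. Cache: [25(c=2) 14(c=2) 53(c=2) 43(c=3) 16(c=4) 42(c=5)]
  21. access 42: HIT, count now 6. Cache: [25(c=2) 14(c=2) 53(c=2) 43(c=3) 16(c=4) 42(c=6)]
  22. access 43: HIT, count now 4. Cache: [25(c=2) 14(c=2) 53(c=2) 16(c=4) 43(c=4) 42(c=6)]
  23. access 42: HIT, count now 7. Cache: [25(c=2) 14(c=2) 53(c=2) 16(c=4) 43(c=4) 42(c=7)]
  24. access 43: HIT, count now 5. Cache: [25(c=2) 14(c=2) 53(c=2) 16(c=4) 43(c=5) 42(c=7)]
Total: 16 hits, 8 misses, 2 evictions

Hit rate = 16/24 = 2/3

Answer: 2/3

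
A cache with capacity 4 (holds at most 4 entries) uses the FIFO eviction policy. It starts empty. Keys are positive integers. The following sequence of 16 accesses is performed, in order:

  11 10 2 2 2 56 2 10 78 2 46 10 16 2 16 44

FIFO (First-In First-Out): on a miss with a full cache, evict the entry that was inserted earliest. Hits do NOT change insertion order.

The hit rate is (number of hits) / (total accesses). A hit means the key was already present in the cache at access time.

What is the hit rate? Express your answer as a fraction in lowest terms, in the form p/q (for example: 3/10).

FIFO simulation (capacity=4):
  1. access 11: MISS. Cache (old->new): [11]
  2. access 10: MISS. Cache (old->new): [11 10]
  3. access 2: MISS. Cache (old->new): [11 10 2]
  4. access 2: HIT. Cache (old->new): [11 10 2]
  5. access 2: HIT. Cache (old->new): [11 10 2]
  6. access 56: MISS. Cache (old->new): [11 10 2 56]
  7. access 2: HIT. Cache (old->new): [11 10 2 56]
  8. access 10: HIT. Cache (old->new): [11 10 2 56]
  9. access 78: MISS, evict 11. Cache (old->new): [10 2 56 78]
  10. access 2: HIT. Cache (old->new): [10 2 56 78]
  11. access 46: MISS, evict 10. Cache (old->new): [2 56 78 46]
  12. access 10: MISS, evict 2. Cache (old->new): [56 78 46 10]
  13. access 16: MISS, evict 56. Cache (old->new): [78 46 10 16]
  14. access 2: MISS, evict 78. Cache (old->new): [46 10 16 2]
  15. access 16: HIT. Cache (old->new): [46 10 16 2]
  16. access 44: MISS, evict 46. Cache (old->new): [10 16 2 44]
Total: 6 hits, 10 misses, 6 evictions

Hit rate = 6/16 = 3/8

Answer: 3/8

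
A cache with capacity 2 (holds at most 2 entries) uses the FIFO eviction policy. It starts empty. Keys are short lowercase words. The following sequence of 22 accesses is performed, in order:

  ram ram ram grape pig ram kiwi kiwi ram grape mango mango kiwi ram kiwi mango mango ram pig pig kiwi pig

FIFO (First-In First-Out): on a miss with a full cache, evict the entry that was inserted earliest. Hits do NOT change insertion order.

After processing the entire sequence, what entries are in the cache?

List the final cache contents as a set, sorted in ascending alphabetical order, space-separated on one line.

Answer: kiwi pig

Derivation:
FIFO simulation (capacity=2):
  1. access ram: MISS. Cache (old->new): [ram]
  2. access ram: HIT. Cache (old->new): [ram]
  3. access ram: HIT. Cache (old->new): [ram]
  4. access grape: MISS. Cache (old->new): [ram grape]
  5. access pig: MISS, evict ram. Cache (old->new): [grape pig]
  6. access ram: MISS, evict grape. Cache (old->new): [pig ram]
  7. access kiwi: MISS, evict pig. Cache (old->new): [ram kiwi]
  8. access kiwi: HIT. Cache (old->new): [ram kiwi]
  9. access ram: HIT. Cache (old->new): [ram kiwi]
  10. access grape: MISS, evict ram. Cache (old->new): [kiwi grape]
  11. access mango: MISS, evict kiwi. Cache (old->new): [grape mango]
  12. access mango: HIT. Cache (old->new): [grape mango]
  13. access kiwi: MISS, evict grape. Cache (old->new): [mango kiwi]
  14. access ram: MISS, evict mango. Cache (old->new): [kiwi ram]
  15. access kiwi: HIT. Cache (old->new): [kiwi ram]
  16. access mango: MISS, evict kiwi. Cache (old->new): [ram mango]
  17. access mango: HIT. Cache (old->new): [ram mango]
  18. access ram: HIT. Cache (old->new): [ram mango]
  19. access pig: MISS, evict ram. Cache (old->new): [mango pig]
  20. access pig: HIT. Cache (old->new): [mango pig]
  21. access kiwi: MISS, evict mango. Cache (old->new): [pig kiwi]
  22. access pig: HIT. Cache (old->new): [pig kiwi]
Total: 10 hits, 12 misses, 10 evictions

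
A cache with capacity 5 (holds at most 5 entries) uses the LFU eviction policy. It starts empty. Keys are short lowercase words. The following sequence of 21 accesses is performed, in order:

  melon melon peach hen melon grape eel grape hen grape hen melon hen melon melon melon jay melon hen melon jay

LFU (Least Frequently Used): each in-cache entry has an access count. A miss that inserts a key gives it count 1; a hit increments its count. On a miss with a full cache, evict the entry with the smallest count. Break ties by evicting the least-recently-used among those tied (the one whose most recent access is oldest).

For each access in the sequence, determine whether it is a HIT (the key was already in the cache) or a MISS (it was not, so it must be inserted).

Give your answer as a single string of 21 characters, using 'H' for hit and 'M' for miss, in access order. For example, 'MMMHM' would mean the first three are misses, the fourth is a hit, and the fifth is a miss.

Answer: MHMMHMMHHHHHHHHHMHHHH

Derivation:
LFU simulation (capacity=5):
  1. access melon: MISS. Cache: [melon(c=1)]
  2. access melon: HIT, count now 2. Cache: [melon(c=2)]
  3. access peach: MISS. Cache: [peach(c=1) melon(c=2)]
  4. access hen: MISS. Cache: [peach(c=1) hen(c=1) melon(c=2)]
  5. access melon: HIT, count now 3. Cache: [peach(c=1) hen(c=1) melon(c=3)]
  6. access grape: MISS. Cache: [peach(c=1) hen(c=1) grape(c=1) melon(c=3)]
  7. access eel: MISS. Cache: [peach(c=1) hen(c=1) grape(c=1) eel(c=1) melon(c=3)]
  8. access grape: HIT, count now 2. Cache: [peach(c=1) hen(c=1) eel(c=1) grape(c=2) melon(c=3)]
  9. access hen: HIT, count now 2. Cache: [peach(c=1) eel(c=1) grape(c=2) hen(c=2) melon(c=3)]
  10. access grape: HIT, count now 3. Cache: [peach(c=1) eel(c=1) hen(c=2) melon(c=3) grape(c=3)]
  11. access hen: HIT, count now 3. Cache: [peach(c=1) eel(c=1) melon(c=3) grape(c=3) hen(c=3)]
  12. access melon: HIT, count now 4. Cache: [peach(c=1) eel(c=1) grape(c=3) hen(c=3) melon(c=4)]
  13. access hen: HIT, count now 4. Cache: [peach(c=1) eel(c=1) grape(c=3) melon(c=4) hen(c=4)]
  14. access melon: HIT, count now 5. Cache: [peach(c=1) eel(c=1) grape(c=3) hen(c=4) melon(c=5)]
  15. access melon: HIT, count now 6. Cache: [peach(c=1) eel(c=1) grape(c=3) hen(c=4) melon(c=6)]
  16. access melon: HIT, count now 7. Cache: [peach(c=1) eel(c=1) grape(c=3) hen(c=4) melon(c=7)]
  17. access jay: MISS, evict peach(c=1). Cache: [eel(c=1) jay(c=1) grape(c=3) hen(c=4) melon(c=7)]
  18. access melon: HIT, count now 8. Cache: [eel(c=1) jay(c=1) grape(c=3) hen(c=4) melon(c=8)]
  19. access hen: HIT, count now 5. Cache: [eel(c=1) jay(c=1) grape(c=3) hen(c=5) melon(c=8)]
  20. access melon: HIT, count now 9. Cache: [eel(c=1) jay(c=1) grape(c=3) hen(c=5) melon(c=9)]
  21. access jay: HIT, count now 2. Cache: [eel(c=1) jay(c=2) grape(c=3) hen(c=5) melon(c=9)]
Total: 15 hits, 6 misses, 1 evictions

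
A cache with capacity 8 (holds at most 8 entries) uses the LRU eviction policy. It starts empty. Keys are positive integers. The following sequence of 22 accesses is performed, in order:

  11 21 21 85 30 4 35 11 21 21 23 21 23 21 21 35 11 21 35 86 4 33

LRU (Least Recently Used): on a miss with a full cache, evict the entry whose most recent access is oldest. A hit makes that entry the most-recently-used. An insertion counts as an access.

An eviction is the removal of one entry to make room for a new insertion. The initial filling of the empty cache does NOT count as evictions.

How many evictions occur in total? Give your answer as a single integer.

Answer: 1

Derivation:
LRU simulation (capacity=8):
  1. access 11: MISS. Cache (LRU->MRU): [11]
  2. access 21: MISS. Cache (LRU->MRU): [11 21]
  3. access 21: HIT. Cache (LRU->MRU): [11 21]
  4. access 85: MISS. Cache (LRU->MRU): [11 21 85]
  5. access 30: MISS. Cache (LRU->MRU): [11 21 85 30]
  6. access 4: MISS. Cache (LRU->MRU): [11 21 85 30 4]
  7. access 35: MISS. Cache (LRU->MRU): [11 21 85 30 4 35]
  8. access 11: HIT. Cache (LRU->MRU): [21 85 30 4 35 11]
  9. access 21: HIT. Cache (LRU->MRU): [85 30 4 35 11 21]
  10. access 21: HIT. Cache (LRU->MRU): [85 30 4 35 11 21]
  11. access 23: MISS. Cache (LRU->MRU): [85 30 4 35 11 21 23]
  12. access 21: HIT. Cache (LRU->MRU): [85 30 4 35 11 23 21]
  13. access 23: HIT. Cache (LRU->MRU): [85 30 4 35 11 21 23]
  14. access 21: HIT. Cache (LRU->MRU): [85 30 4 35 11 23 21]
  15. access 21: HIT. Cache (LRU->MRU): [85 30 4 35 11 23 21]
  16. access 35: HIT. Cache (LRU->MRU): [85 30 4 11 23 21 35]
  17. access 11: HIT. Cache (LRU->MRU): [85 30 4 23 21 35 11]
  18. access 21: HIT. Cache (LRU->MRU): [85 30 4 23 35 11 21]
  19. access 35: HIT. Cache (LRU->MRU): [85 30 4 23 11 21 35]
  20. access 86: MISS. Cache (LRU->MRU): [85 30 4 23 11 21 35 86]
  21. access 4: HIT. Cache (LRU->MRU): [85 30 23 11 21 35 86 4]
  22. access 33: MISS, evict 85. Cache (LRU->MRU): [30 23 11 21 35 86 4 33]
Total: 13 hits, 9 misses, 1 evictions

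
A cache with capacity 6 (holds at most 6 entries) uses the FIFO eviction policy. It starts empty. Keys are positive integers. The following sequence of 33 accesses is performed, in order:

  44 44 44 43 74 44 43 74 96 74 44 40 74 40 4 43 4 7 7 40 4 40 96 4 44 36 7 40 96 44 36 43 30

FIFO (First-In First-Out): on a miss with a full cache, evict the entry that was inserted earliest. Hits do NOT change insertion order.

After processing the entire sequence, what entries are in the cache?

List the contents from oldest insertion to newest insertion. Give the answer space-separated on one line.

Answer: 4 7 44 36 43 30

Derivation:
FIFO simulation (capacity=6):
  1. access 44: MISS. Cache (old->new): [44]
  2. access 44: HIT. Cache (old->new): [44]
  3. access 44: HIT. Cache (old->new): [44]
  4. access 43: MISS. Cache (old->new): [44 43]
  5. access 74: MISS. Cache (old->new): [44 43 74]
  6. access 44: HIT. Cache (old->new): [44 43 74]
  7. access 43: HIT. Cache (old->new): [44 43 74]
  8. access 74: HIT. Cache (old->new): [44 43 74]
  9. access 96: MISS. Cache (old->new): [44 43 74 96]
  10. access 74: HIT. Cache (old->new): [44 43 74 96]
  11. access 44: HIT. Cache (old->new): [44 43 74 96]
  12. access 40: MISS. Cache (old->new): [44 43 74 96 40]
  13. access 74: HIT. Cache (old->new): [44 43 74 96 40]
  14. access 40: HIT. Cache (old->new): [44 43 74 96 40]
  15. access 4: MISS. Cache (old->new): [44 43 74 96 40 4]
  16. access 43: HIT. Cache (old->new): [44 43 74 96 40 4]
  17. access 4: HIT. Cache (old->new): [44 43 74 96 40 4]
  18. access 7: MISS, evict 44. Cache (old->new): [43 74 96 40 4 7]
  19. access 7: HIT. Cache (old->new): [43 74 96 40 4 7]
  20. access 40: HIT. Cache (old->new): [43 74 96 40 4 7]
  21. access 4: HIT. Cache (old->new): [43 74 96 40 4 7]
  22. access 40: HIT. Cache (old->new): [43 74 96 40 4 7]
  23. access 96: HIT. Cache (old->new): [43 74 96 40 4 7]
  24. access 4: HIT. Cache (old->new): [43 74 96 40 4 7]
  25. access 44: MISS, evict 43. Cache (old->new): [74 96 40 4 7 44]
  26. access 36: MISS, evict 74. Cache (old->new): [96 40 4 7 44 36]
  27. access 7: HIT. Cache (old->new): [96 40 4 7 44 36]
  28. access 40: HIT. Cache (old->new): [96 40 4 7 44 36]
  29. access 96: HIT. Cache (old->new): [96 40 4 7 44 36]
  30. access 44: HIT. Cache (old->new): [96 40 4 7 44 36]
  31. access 36: HIT. Cache (old->new): [96 40 4 7 44 36]
  32. access 43: MISS, evict 96. Cache (old->new): [40 4 7 44 36 43]
  33. access 30: MISS, evict 40. Cache (old->new): [4 7 44 36 43 30]
Total: 22 hits, 11 misses, 5 evictions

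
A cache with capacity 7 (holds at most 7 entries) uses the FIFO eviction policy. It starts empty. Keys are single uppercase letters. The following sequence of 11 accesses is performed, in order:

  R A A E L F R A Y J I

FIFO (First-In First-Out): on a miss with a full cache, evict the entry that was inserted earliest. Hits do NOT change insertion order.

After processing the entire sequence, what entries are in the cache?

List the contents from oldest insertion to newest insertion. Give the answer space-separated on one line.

FIFO simulation (capacity=7):
  1. access R: MISS. Cache (old->new): [R]
  2. access A: MISS. Cache (old->new): [R A]
  3. access A: HIT. Cache (old->new): [R A]
  4. access E: MISS. Cache (old->new): [R A E]
  5. access L: MISS. Cache (old->new): [R A E L]
  6. access F: MISS. Cache (old->new): [R A E L F]
  7. access R: HIT. Cache (old->new): [R A E L F]
  8. access A: HIT. Cache (old->new): [R A E L F]
  9. access Y: MISS. Cache (old->new): [R A E L F Y]
  10. access J: MISS. Cache (old->new): [R A E L F Y J]
  11. access I: MISS, evict R. Cache (old->new): [A E L F Y J I]
Total: 3 hits, 8 misses, 1 evictions

Answer: A E L F Y J I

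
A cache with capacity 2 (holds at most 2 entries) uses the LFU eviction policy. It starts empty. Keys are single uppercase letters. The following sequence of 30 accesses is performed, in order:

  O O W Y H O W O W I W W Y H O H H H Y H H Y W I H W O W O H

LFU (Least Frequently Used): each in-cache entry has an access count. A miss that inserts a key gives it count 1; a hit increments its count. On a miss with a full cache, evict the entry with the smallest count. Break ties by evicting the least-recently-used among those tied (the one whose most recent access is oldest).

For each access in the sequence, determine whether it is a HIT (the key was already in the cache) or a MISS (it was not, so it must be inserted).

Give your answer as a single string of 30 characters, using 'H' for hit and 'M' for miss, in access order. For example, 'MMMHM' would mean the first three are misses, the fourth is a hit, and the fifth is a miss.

Answer: MHMMMHMHHMMHMMHHHHMMHMMMMMHHHM

Derivation:
LFU simulation (capacity=2):
  1. access O: MISS. Cache: [O(c=1)]
  2. access O: HIT, count now 2. Cache: [O(c=2)]
  3. access W: MISS. Cache: [W(c=1) O(c=2)]
  4. access Y: MISS, evict W(c=1). Cache: [Y(c=1) O(c=2)]
  5. access H: MISS, evict Y(c=1). Cache: [H(c=1) O(c=2)]
  6. access O: HIT, count now 3. Cache: [H(c=1) O(c=3)]
  7. access W: MISS, evict H(c=1). Cache: [W(c=1) O(c=3)]
  8. access O: HIT, count now 4. Cache: [W(c=1) O(c=4)]
  9. access W: HIT, count now 2. Cache: [W(c=2) O(c=4)]
  10. access I: MISS, evict W(c=2). Cache: [I(c=1) O(c=4)]
  11. access W: MISS, evict I(c=1). Cache: [W(c=1) O(c=4)]
  12. access W: HIT, count now 2. Cache: [W(c=2) O(c=4)]
  13. access Y: MISS, evict W(c=2). Cache: [Y(c=1) O(c=4)]
  14. access H: MISS, evict Y(c=1). Cache: [H(c=1) O(c=4)]
  15. access O: HIT, count now 5. Cache: [H(c=1) O(c=5)]
  16. access H: HIT, count now 2. Cache: [H(c=2) O(c=5)]
  17. access H: HIT, count now 3. Cache: [H(c=3) O(c=5)]
  18. access H: HIT, count now 4. Cache: [H(c=4) O(c=5)]
  19. access Y: MISS, evict H(c=4). Cache: [Y(c=1) O(c=5)]
  20. access H: MISS, evict Y(c=1). Cache: [H(c=1) O(c=5)]
  21. access H: HIT, count now 2. Cache: [H(c=2) O(c=5)]
  22. access Y: MISS, evict H(c=2). Cache: [Y(c=1) O(c=5)]
  23. access W: MISS, evict Y(c=1). Cache: [W(c=1) O(c=5)]
  24. access I: MISS, evict W(c=1). Cache: [I(c=1) O(c=5)]
  25. access H: MISS, evict I(c=1). Cache: [H(c=1) O(c=5)]
  26. access W: MISS, evict H(c=1). Cache: [W(c=1) O(c=5)]
  27. access O: HIT, count now 6. Cache: [W(c=1) O(c=6)]
  28. access W: HIT, count now 2. Cache: [W(c=2) O(c=6)]
  29. access O: HIT, count now 7. Cache: [W(c=2) O(c=7)]
  30. access H: MISS, evict W(c=2). Cache: [H(c=1) O(c=7)]
Total: 13 hits, 17 misses, 15 evictions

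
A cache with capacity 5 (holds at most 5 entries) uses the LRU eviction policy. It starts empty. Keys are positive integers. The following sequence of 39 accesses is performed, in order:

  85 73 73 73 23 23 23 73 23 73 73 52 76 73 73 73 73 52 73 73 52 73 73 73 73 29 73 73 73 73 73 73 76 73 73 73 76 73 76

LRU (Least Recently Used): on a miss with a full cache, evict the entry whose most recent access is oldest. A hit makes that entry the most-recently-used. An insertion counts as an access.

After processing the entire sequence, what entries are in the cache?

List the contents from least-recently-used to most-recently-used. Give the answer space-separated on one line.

LRU simulation (capacity=5):
  1. access 85: MISS. Cache (LRU->MRU): [85]
  2. access 73: MISS. Cache (LRU->MRU): [85 73]
  3. access 73: HIT. Cache (LRU->MRU): [85 73]
  4. access 73: HIT. Cache (LRU->MRU): [85 73]
  5. access 23: MISS. Cache (LRU->MRU): [85 73 23]
  6. access 23: HIT. Cache (LRU->MRU): [85 73 23]
  7. access 23: HIT. Cache (LRU->MRU): [85 73 23]
  8. access 73: HIT. Cache (LRU->MRU): [85 23 73]
  9. access 23: HIT. Cache (LRU->MRU): [85 73 23]
  10. access 73: HIT. Cache (LRU->MRU): [85 23 73]
  11. access 73: HIT. Cache (LRU->MRU): [85 23 73]
  12. access 52: MISS. Cache (LRU->MRU): [85 23 73 52]
  13. access 76: MISS. Cache (LRU->MRU): [85 23 73 52 76]
  14. access 73: HIT. Cache (LRU->MRU): [85 23 52 76 73]
  15. access 73: HIT. Cache (LRU->MRU): [85 23 52 76 73]
  16. access 73: HIT. Cache (LRU->MRU): [85 23 52 76 73]
  17. access 73: HIT. Cache (LRU->MRU): [85 23 52 76 73]
  18. access 52: HIT. Cache (LRU->MRU): [85 23 76 73 52]
  19. access 73: HIT. Cache (LRU->MRU): [85 23 76 52 73]
  20. access 73: HIT. Cache (LRU->MRU): [85 23 76 52 73]
  21. access 52: HIT. Cache (LRU->MRU): [85 23 76 73 52]
  22. access 73: HIT. Cache (LRU->MRU): [85 23 76 52 73]
  23. access 73: HIT. Cache (LRU->MRU): [85 23 76 52 73]
  24. access 73: HIT. Cache (LRU->MRU): [85 23 76 52 73]
  25. access 73: HIT. Cache (LRU->MRU): [85 23 76 52 73]
  26. access 29: MISS, evict 85. Cache (LRU->MRU): [23 76 52 73 29]
  27. access 73: HIT. Cache (LRU->MRU): [23 76 52 29 73]
  28. access 73: HIT. Cache (LRU->MRU): [23 76 52 29 73]
  29. access 73: HIT. Cache (LRU->MRU): [23 76 52 29 73]
  30. access 73: HIT. Cache (LRU->MRU): [23 76 52 29 73]
  31. access 73: HIT. Cache (LRU->MRU): [23 76 52 29 73]
  32. access 73: HIT. Cache (LRU->MRU): [23 76 52 29 73]
  33. access 76: HIT. Cache (LRU->MRU): [23 52 29 73 76]
  34. access 73: HIT. Cache (LRU->MRU): [23 52 29 76 73]
  35. access 73: HIT. Cache (LRU->MRU): [23 52 29 76 73]
  36. access 73: HIT. Cache (LRU->MRU): [23 52 29 76 73]
  37. access 76: HIT. Cache (LRU->MRU): [23 52 29 73 76]
  38. access 73: HIT. Cache (LRU->MRU): [23 52 29 76 73]
  39. access 76: HIT. Cache (LRU->MRU): [23 52 29 73 76]
Total: 33 hits, 6 misses, 1 evictions

Answer: 23 52 29 73 76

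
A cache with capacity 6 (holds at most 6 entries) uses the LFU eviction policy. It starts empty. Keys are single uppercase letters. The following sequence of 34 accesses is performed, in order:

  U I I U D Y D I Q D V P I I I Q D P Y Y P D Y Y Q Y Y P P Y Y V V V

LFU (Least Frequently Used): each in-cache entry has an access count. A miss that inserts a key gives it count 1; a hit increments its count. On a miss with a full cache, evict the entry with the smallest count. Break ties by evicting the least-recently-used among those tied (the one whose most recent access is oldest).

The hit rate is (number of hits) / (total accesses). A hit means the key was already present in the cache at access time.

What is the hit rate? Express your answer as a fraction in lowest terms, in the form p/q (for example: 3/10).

LFU simulation (capacity=6):
  1. access U: MISS. Cache: [U(c=1)]
  2. access I: MISS. Cache: [U(c=1) I(c=1)]
  3. access I: HIT, count now 2. Cache: [U(c=1) I(c=2)]
  4. access U: HIT, count now 2. Cache: [I(c=2) U(c=2)]
  5. access D: MISS. Cache: [D(c=1) I(c=2) U(c=2)]
  6. access Y: MISS. Cache: [D(c=1) Y(c=1) I(c=2) U(c=2)]
  7. access D: HIT, count now 2. Cache: [Y(c=1) I(c=2) U(c=2) D(c=2)]
  8. access I: HIT, count now 3. Cache: [Y(c=1) U(c=2) D(c=2) I(c=3)]
  9. access Q: MISS. Cache: [Y(c=1) Q(c=1) U(c=2) D(c=2) I(c=3)]
  10. access D: HIT, count now 3. Cache: [Y(c=1) Q(c=1) U(c=2) I(c=3) D(c=3)]
  11. access V: MISS. Cache: [Y(c=1) Q(c=1) V(c=1) U(c=2) I(c=3) D(c=3)]
  12. access P: MISS, evict Y(c=1). Cache: [Q(c=1) V(c=1) P(c=1) U(c=2) I(c=3) D(c=3)]
  13. access I: HIT, count now 4. Cache: [Q(c=1) V(c=1) P(c=1) U(c=2) D(c=3) I(c=4)]
  14. access I: HIT, count now 5. Cache: [Q(c=1) V(c=1) P(c=1) U(c=2) D(c=3) I(c=5)]
  15. access I: HIT, count now 6. Cache: [Q(c=1) V(c=1) P(c=1) U(c=2) D(c=3) I(c=6)]
  16. access Q: HIT, count now 2. Cache: [V(c=1) P(c=1) U(c=2) Q(c=2) D(c=3) I(c=6)]
  17. access D: HIT, count now 4. Cache: [V(c=1) P(c=1) U(c=2) Q(c=2) D(c=4) I(c=6)]
  18. access P: HIT, count now 2. Cache: [V(c=1) U(c=2) Q(c=2) P(c=2) D(c=4) I(c=6)]
  19. access Y: MISS, evict V(c=1). Cache: [Y(c=1) U(c=2) Q(c=2) P(c=2) D(c=4) I(c=6)]
  20. access Y: HIT, count now 2. Cache: [U(c=2) Q(c=2) P(c=2) Y(c=2) D(c=4) I(c=6)]
  21. access P: HIT, count now 3. Cache: [U(c=2) Q(c=2) Y(c=2) P(c=3) D(c=4) I(c=6)]
  22. access D: HIT, count now 5. Cache: [U(c=2) Q(c=2) Y(c=2) P(c=3) D(c=5) I(c=6)]
  23. access Y: HIT, count now 3. Cache: [U(c=2) Q(c=2) P(c=3) Y(c=3) D(c=5) I(c=6)]
  24. access Y: HIT, count now 4. Cache: [U(c=2) Q(c=2) P(c=3) Y(c=4) D(c=5) I(c=6)]
  25. access Q: HIT, count now 3. Cache: [U(c=2) P(c=3) Q(c=3) Y(c=4) D(c=5) I(c=6)]
  26. access Y: HIT, count now 5. Cache: [U(c=2) P(c=3) Q(c=3) D(c=5) Y(c=5) I(c=6)]
  27. access Y: HIT, count now 6. Cache: [U(c=2) P(c=3) Q(c=3) D(c=5) I(c=6) Y(c=6)]
  28. access P: HIT, count now 4. Cache: [U(c=2) Q(c=3) P(c=4) D(c=5) I(c=6) Y(c=6)]
  29. access P: HIT, count now 5. Cache: [U(c=2) Q(c=3) D(c=5) P(c=5) I(c=6) Y(c=6)]
  30. access Y: HIT, count now 7. Cache: [U(c=2) Q(c=3) D(c=5) P(c=5) I(c=6) Y(c=7)]
  31. access Y: HIT, count now 8. Cache: [U(c=2) Q(c=3) D(c=5) P(c=5) I(c=6) Y(c=8)]
  32. access V: MISS, evict U(c=2). Cache: [V(c=1) Q(c=3) D(c=5) P(c=5) I(c=6) Y(c=8)]
  33. access V: HIT, count now 2. Cache: [V(c=2) Q(c=3) D(c=5) P(c=5) I(c=6) Y(c=8)]
  34. access V: HIT, count now 3. Cache: [Q(c=3) V(c=3) D(c=5) P(c=5) I(c=6) Y(c=8)]
Total: 25 hits, 9 misses, 3 evictions

Hit rate = 25/34

Answer: 25/34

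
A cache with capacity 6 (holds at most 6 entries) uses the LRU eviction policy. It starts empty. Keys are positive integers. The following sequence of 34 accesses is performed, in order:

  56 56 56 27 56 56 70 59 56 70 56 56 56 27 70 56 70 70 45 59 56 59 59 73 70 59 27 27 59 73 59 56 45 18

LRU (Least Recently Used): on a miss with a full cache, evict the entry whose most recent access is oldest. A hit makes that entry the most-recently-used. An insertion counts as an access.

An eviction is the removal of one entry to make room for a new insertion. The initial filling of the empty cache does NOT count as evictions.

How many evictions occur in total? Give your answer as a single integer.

LRU simulation (capacity=6):
  1. access 56: MISS. Cache (LRU->MRU): [56]
  2. access 56: HIT. Cache (LRU->MRU): [56]
  3. access 56: HIT. Cache (LRU->MRU): [56]
  4. access 27: MISS. Cache (LRU->MRU): [56 27]
  5. access 56: HIT. Cache (LRU->MRU): [27 56]
  6. access 56: HIT. Cache (LRU->MRU): [27 56]
  7. access 70: MISS. Cache (LRU->MRU): [27 56 70]
  8. access 59: MISS. Cache (LRU->MRU): [27 56 70 59]
  9. access 56: HIT. Cache (LRU->MRU): [27 70 59 56]
  10. access 70: HIT. Cache (LRU->MRU): [27 59 56 70]
  11. access 56: HIT. Cache (LRU->MRU): [27 59 70 56]
  12. access 56: HIT. Cache (LRU->MRU): [27 59 70 56]
  13. access 56: HIT. Cache (LRU->MRU): [27 59 70 56]
  14. access 27: HIT. Cache (LRU->MRU): [59 70 56 27]
  15. access 70: HIT. Cache (LRU->MRU): [59 56 27 70]
  16. access 56: HIT. Cache (LRU->MRU): [59 27 70 56]
  17. access 70: HIT. Cache (LRU->MRU): [59 27 56 70]
  18. access 70: HIT. Cache (LRU->MRU): [59 27 56 70]
  19. access 45: MISS. Cache (LRU->MRU): [59 27 56 70 45]
  20. access 59: HIT. Cache (LRU->MRU): [27 56 70 45 59]
  21. access 56: HIT. Cache (LRU->MRU): [27 70 45 59 56]
  22. access 59: HIT. Cache (LRU->MRU): [27 70 45 56 59]
  23. access 59: HIT. Cache (LRU->MRU): [27 70 45 56 59]
  24. access 73: MISS. Cache (LRU->MRU): [27 70 45 56 59 73]
  25. access 70: HIT. Cache (LRU->MRU): [27 45 56 59 73 70]
  26. access 59: HIT. Cache (LRU->MRU): [27 45 56 73 70 59]
  27. access 27: HIT. Cache (LRU->MRU): [45 56 73 70 59 27]
  28. access 27: HIT. Cache (LRU->MRU): [45 56 73 70 59 27]
  29. access 59: HIT. Cache (LRU->MRU): [45 56 73 70 27 59]
  30. access 73: HIT. Cache (LRU->MRU): [45 56 70 27 59 73]
  31. access 59: HIT. Cache (LRU->MRU): [45 56 70 27 73 59]
  32. access 56: HIT. Cache (LRU->MRU): [45 70 27 73 59 56]
  33. access 45: HIT. Cache (LRU->MRU): [70 27 73 59 56 45]
  34. access 18: MISS, evict 70. Cache (LRU->MRU): [27 73 59 56 45 18]
Total: 27 hits, 7 misses, 1 evictions

Answer: 1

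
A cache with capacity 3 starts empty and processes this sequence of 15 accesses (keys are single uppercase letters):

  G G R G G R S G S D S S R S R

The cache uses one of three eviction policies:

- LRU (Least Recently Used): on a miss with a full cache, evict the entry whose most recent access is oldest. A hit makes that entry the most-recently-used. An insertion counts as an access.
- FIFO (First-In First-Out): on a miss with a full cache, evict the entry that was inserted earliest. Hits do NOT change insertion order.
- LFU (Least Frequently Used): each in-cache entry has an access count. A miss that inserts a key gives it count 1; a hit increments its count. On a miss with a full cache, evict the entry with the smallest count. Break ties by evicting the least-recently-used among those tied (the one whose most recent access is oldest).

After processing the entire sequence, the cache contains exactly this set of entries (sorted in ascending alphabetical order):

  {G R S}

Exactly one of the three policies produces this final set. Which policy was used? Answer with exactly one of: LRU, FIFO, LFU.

Answer: LFU

Derivation:
Simulating under each policy and comparing final sets:
  LRU: final set = {D R S} -> differs
  FIFO: final set = {D R S} -> differs
  LFU: final set = {G R S} -> MATCHES target
Only LFU produces the target set.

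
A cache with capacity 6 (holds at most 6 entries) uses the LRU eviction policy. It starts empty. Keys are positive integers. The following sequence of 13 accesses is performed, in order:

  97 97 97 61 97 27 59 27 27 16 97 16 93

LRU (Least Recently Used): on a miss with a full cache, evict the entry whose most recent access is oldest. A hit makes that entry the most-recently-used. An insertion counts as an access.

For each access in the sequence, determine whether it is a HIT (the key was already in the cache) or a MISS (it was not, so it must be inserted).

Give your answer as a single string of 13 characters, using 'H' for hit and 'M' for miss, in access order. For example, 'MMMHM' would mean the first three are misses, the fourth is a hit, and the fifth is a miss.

LRU simulation (capacity=6):
  1. access 97: MISS. Cache (LRU->MRU): [97]
  2. access 97: HIT. Cache (LRU->MRU): [97]
  3. access 97: HIT. Cache (LRU->MRU): [97]
  4. access 61: MISS. Cache (LRU->MRU): [97 61]
  5. access 97: HIT. Cache (LRU->MRU): [61 97]
  6. access 27: MISS. Cache (LRU->MRU): [61 97 27]
  7. access 59: MISS. Cache (LRU->MRU): [61 97 27 59]
  8. access 27: HIT. Cache (LRU->MRU): [61 97 59 27]
  9. access 27: HIT. Cache (LRU->MRU): [61 97 59 27]
  10. access 16: MISS. Cache (LRU->MRU): [61 97 59 27 16]
  11. access 97: HIT. Cache (LRU->MRU): [61 59 27 16 97]
  12. access 16: HIT. Cache (LRU->MRU): [61 59 27 97 16]
  13. access 93: MISS. Cache (LRU->MRU): [61 59 27 97 16 93]
Total: 7 hits, 6 misses, 0 evictions

Answer: MHHMHMMHHMHHM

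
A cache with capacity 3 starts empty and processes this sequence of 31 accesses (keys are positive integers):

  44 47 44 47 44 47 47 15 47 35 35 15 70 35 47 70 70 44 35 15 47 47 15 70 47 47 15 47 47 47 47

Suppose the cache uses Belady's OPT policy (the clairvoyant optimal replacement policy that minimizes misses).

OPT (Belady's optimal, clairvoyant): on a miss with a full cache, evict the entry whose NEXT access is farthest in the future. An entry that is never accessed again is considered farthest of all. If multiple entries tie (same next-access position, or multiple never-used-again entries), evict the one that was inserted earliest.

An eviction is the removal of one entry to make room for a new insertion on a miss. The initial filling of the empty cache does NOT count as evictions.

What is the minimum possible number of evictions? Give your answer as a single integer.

OPT (Belady) simulation (capacity=3):
  1. access 44: MISS. Cache: [44]
  2. access 47: MISS. Cache: [44 47]
  3. access 44: HIT. Next use of 44: step 5. Cache: [44 47]
  4. access 47: HIT. Next use of 47: step 6. Cache: [44 47]
  5. access 44: HIT. Next use of 44: step 18. Cache: [44 47]
  6. access 47: HIT. Next use of 47: step 7. Cache: [44 47]
  7. access 47: HIT. Next use of 47: step 9. Cache: [44 47]
  8. access 15: MISS. Cache: [44 47 15]
  9. access 47: HIT. Next use of 47: step 15. Cache: [44 47 15]
  10. access 35: MISS, evict 44 (next use: step 18). Cache: [47 15 35]
  11. access 35: HIT. Next use of 35: step 14. Cache: [47 15 35]
  12. access 15: HIT. Next use of 15: step 20. Cache: [47 15 35]
  13. access 70: MISS, evict 15 (next use: step 20). Cache: [47 35 70]
  14. access 35: HIT. Next use of 35: step 19. Cache: [47 35 70]
  15. access 47: HIT. Next use of 47: step 21. Cache: [47 35 70]
  16. access 70: HIT. Next use of 70: step 17. Cache: [47 35 70]
  17. access 70: HIT. Next use of 70: step 24. Cache: [47 35 70]
  18. access 44: MISS, evict 70 (next use: step 24). Cache: [47 35 44]
  19. access 35: HIT. Next use of 35: never. Cache: [47 35 44]
  20. access 15: MISS, evict 35 (next use: never). Cache: [47 44 15]
  21. access 47: HIT. Next use of 47: step 22. Cache: [47 44 15]
  22. access 47: HIT. Next use of 47: step 25. Cache: [47 44 15]
  23. access 15: HIT. Next use of 15: step 27. Cache: [47 44 15]
  24. access 70: MISS, evict 44 (next use: never). Cache: [47 15 70]
  25. access 47: HIT. Next use of 47: step 26. Cache: [47 15 70]
  26. access 47: HIT. Next use of 47: step 28. Cache: [47 15 70]
  27. access 15: HIT. Next use of 15: never. Cache: [47 15 70]
  28. access 47: HIT. Next use of 47: step 29. Cache: [47 15 70]
  29. access 47: HIT. Next use of 47: step 30. Cache: [47 15 70]
  30. access 47: HIT. Next use of 47: step 31. Cache: [47 15 70]
  31. access 47: HIT. Next use of 47: never. Cache: [47 15 70]
Total: 23 hits, 8 misses, 5 evictions

Answer: 5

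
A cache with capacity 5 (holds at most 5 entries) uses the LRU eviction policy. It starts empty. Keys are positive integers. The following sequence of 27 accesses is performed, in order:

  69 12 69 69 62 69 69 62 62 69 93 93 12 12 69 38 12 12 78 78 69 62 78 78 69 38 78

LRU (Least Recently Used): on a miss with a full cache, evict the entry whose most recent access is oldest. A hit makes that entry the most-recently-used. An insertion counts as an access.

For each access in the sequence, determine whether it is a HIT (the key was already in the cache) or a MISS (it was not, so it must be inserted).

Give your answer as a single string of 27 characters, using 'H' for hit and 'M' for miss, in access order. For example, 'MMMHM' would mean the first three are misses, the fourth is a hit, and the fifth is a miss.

Answer: MMHHMHHHHHMHHHHMHHMHHMHHHHH

Derivation:
LRU simulation (capacity=5):
  1. access 69: MISS. Cache (LRU->MRU): [69]
  2. access 12: MISS. Cache (LRU->MRU): [69 12]
  3. access 69: HIT. Cache (LRU->MRU): [12 69]
  4. access 69: HIT. Cache (LRU->MRU): [12 69]
  5. access 62: MISS. Cache (LRU->MRU): [12 69 62]
  6. access 69: HIT. Cache (LRU->MRU): [12 62 69]
  7. access 69: HIT. Cache (LRU->MRU): [12 62 69]
  8. access 62: HIT. Cache (LRU->MRU): [12 69 62]
  9. access 62: HIT. Cache (LRU->MRU): [12 69 62]
  10. access 69: HIT. Cache (LRU->MRU): [12 62 69]
  11. access 93: MISS. Cache (LRU->MRU): [12 62 69 93]
  12. access 93: HIT. Cache (LRU->MRU): [12 62 69 93]
  13. access 12: HIT. Cache (LRU->MRU): [62 69 93 12]
  14. access 12: HIT. Cache (LRU->MRU): [62 69 93 12]
  15. access 69: HIT. Cache (LRU->MRU): [62 93 12 69]
  16. access 38: MISS. Cache (LRU->MRU): [62 93 12 69 38]
  17. access 12: HIT. Cache (LRU->MRU): [62 93 69 38 12]
  18. access 12: HIT. Cache (LRU->MRU): [62 93 69 38 12]
  19. access 78: MISS, evict 62. Cache (LRU->MRU): [93 69 38 12 78]
  20. access 78: HIT. Cache (LRU->MRU): [93 69 38 12 78]
  21. access 69: HIT. Cache (LRU->MRU): [93 38 12 78 69]
  22. access 62: MISS, evict 93. Cache (LRU->MRU): [38 12 78 69 62]
  23. access 78: HIT. Cache (LRU->MRU): [38 12 69 62 78]
  24. access 78: HIT. Cache (LRU->MRU): [38 12 69 62 78]
  25. access 69: HIT. Cache (LRU->MRU): [38 12 62 78 69]
  26. access 38: HIT. Cache (LRU->MRU): [12 62 78 69 38]
  27. access 78: HIT. Cache (LRU->MRU): [12 62 69 38 78]
Total: 20 hits, 7 misses, 2 evictions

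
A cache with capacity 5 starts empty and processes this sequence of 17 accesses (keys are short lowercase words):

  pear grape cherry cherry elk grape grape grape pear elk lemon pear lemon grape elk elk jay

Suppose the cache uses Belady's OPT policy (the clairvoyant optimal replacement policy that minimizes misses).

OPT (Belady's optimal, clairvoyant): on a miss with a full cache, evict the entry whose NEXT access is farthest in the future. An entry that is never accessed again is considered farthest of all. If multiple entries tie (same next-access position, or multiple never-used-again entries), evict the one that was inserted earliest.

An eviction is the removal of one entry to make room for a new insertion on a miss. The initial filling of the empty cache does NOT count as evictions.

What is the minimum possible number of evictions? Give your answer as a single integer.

Answer: 1

Derivation:
OPT (Belady) simulation (capacity=5):
  1. access pear: MISS. Cache: [pear]
  2. access grape: MISS. Cache: [pear grape]
  3. access cherry: MISS. Cache: [pear grape cherry]
  4. access cherry: HIT. Next use of cherry: never. Cache: [pear grape cherry]
  5. access elk: MISS. Cache: [pear grape cherry elk]
  6. access grape: HIT. Next use of grape: step 7. Cache: [pear grape cherry elk]
  7. access grape: HIT. Next use of grape: step 8. Cache: [pear grape cherry elk]
  8. access grape: HIT. Next use of grape: step 14. Cache: [pear grape cherry elk]
  9. access pear: HIT. Next use of pear: step 12. Cache: [pear grape cherry elk]
  10. access elk: HIT. Next use of elk: step 15. Cache: [pear grape cherry elk]
  11. access lemon: MISS. Cache: [pear grape cherry elk lemon]
  12. access pear: HIT. Next use of pear: never. Cache: [pear grape cherry elk lemon]
  13. access lemon: HIT. Next use of lemon: never. Cache: [pear grape cherry elk lemon]
  14. access grape: HIT. Next use of grape: never. Cache: [pear grape cherry elk lemon]
  15. access elk: HIT. Next use of elk: step 16. Cache: [pear grape cherry elk lemon]
  16. access elk: HIT. Next use of elk: never. Cache: [pear grape cherry elk lemon]
  17. access jay: MISS, evict pear (next use: never). Cache: [grape cherry elk lemon jay]
Total: 11 hits, 6 misses, 1 evictions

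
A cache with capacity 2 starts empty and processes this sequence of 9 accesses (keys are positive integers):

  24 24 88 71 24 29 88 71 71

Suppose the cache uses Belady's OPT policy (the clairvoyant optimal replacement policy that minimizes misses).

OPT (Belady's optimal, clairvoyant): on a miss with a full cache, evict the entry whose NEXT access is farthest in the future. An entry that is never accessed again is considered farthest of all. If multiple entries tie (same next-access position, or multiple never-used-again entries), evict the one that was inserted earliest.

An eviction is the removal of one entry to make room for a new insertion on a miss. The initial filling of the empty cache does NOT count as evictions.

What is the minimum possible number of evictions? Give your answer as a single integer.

Answer: 3

Derivation:
OPT (Belady) simulation (capacity=2):
  1. access 24: MISS. Cache: [24]
  2. access 24: HIT. Next use of 24: step 5. Cache: [24]
  3. access 88: MISS. Cache: [24 88]
  4. access 71: MISS, evict 88 (next use: step 7). Cache: [24 71]
  5. access 24: HIT. Next use of 24: never. Cache: [24 71]
  6. access 29: MISS, evict 24 (next use: never). Cache: [71 29]
  7. access 88: MISS, evict 29 (next use: never). Cache: [71 88]
  8. access 71: HIT. Next use of 71: step 9. Cache: [71 88]
  9. access 71: HIT. Next use of 71: never. Cache: [71 88]
Total: 4 hits, 5 misses, 3 evictions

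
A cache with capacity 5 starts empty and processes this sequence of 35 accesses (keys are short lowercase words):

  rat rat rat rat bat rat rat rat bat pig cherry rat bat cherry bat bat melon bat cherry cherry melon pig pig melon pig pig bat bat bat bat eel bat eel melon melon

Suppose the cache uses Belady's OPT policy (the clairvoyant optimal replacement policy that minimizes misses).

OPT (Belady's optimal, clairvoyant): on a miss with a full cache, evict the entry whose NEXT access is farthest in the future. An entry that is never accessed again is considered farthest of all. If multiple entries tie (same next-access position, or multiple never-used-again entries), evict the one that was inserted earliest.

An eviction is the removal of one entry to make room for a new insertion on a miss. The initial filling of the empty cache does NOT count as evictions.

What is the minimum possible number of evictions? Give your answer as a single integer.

Answer: 1

Derivation:
OPT (Belady) simulation (capacity=5):
  1. access rat: MISS. Cache: [rat]
  2. access rat: HIT. Next use of rat: step 3. Cache: [rat]
  3. access rat: HIT. Next use of rat: step 4. Cache: [rat]
  4. access rat: HIT. Next use of rat: step 6. Cache: [rat]
  5. access bat: MISS. Cache: [rat bat]
  6. access rat: HIT. Next use of rat: step 7. Cache: [rat bat]
  7. access rat: HIT. Next use of rat: step 8. Cache: [rat bat]
  8. access rat: HIT. Next use of rat: step 12. Cache: [rat bat]
  9. access bat: HIT. Next use of bat: step 13. Cache: [rat bat]
  10. access pig: MISS. Cache: [rat bat pig]
  11. access cherry: MISS. Cache: [rat bat pig cherry]
  12. access rat: HIT. Next use of rat: never. Cache: [rat bat pig cherry]
  13. access bat: HIT. Next use of bat: step 15. Cache: [rat bat pig cherry]
  14. access cherry: HIT. Next use of cherry: step 19. Cache: [rat bat pig cherry]
  15. access bat: HIT. Next use of bat: step 16. Cache: [rat bat pig cherry]
  16. access bat: HIT. Next use of bat: step 18. Cache: [rat bat pig cherry]
  17. access melon: MISS. Cache: [rat bat pig cherry melon]
  18. access bat: HIT. Next use of bat: step 27. Cache: [rat bat pig cherry melon]
  19. access cherry: HIT. Next use of cherry: step 20. Cache: [rat bat pig cherry melon]
  20. access cherry: HIT. Next use of cherry: never. Cache: [rat bat pig cherry melon]
  21. access melon: HIT. Next use of melon: step 24. Cache: [rat bat pig cherry melon]
  22. access pig: HIT. Next use of pig: step 23. Cache: [rat bat pig cherry melon]
  23. access pig: HIT. Next use of pig: step 25. Cache: [rat bat pig cherry melon]
  24. access melon: HIT. Next use of melon: step 34. Cache: [rat bat pig cherry melon]
  25. access pig: HIT. Next use of pig: step 26. Cache: [rat bat pig cherry melon]
  26. access pig: HIT. Next use of pig: never. Cache: [rat bat pig cherry melon]
  27. access bat: HIT. Next use of bat: step 28. Cache: [rat bat pig cherry melon]
  28. access bat: HIT. Next use of bat: step 29. Cache: [rat bat pig cherry melon]
  29. access bat: HIT. Next use of bat: step 30. Cache: [rat bat pig cherry melon]
  30. access bat: HIT. Next use of bat: step 32. Cache: [rat bat pig cherry melon]
  31. access eel: MISS, evict rat (next use: never). Cache: [bat pig cherry melon eel]
  32. access bat: HIT. Next use of bat: never. Cache: [bat pig cherry melon eel]
  33. access eel: HIT. Next use of eel: never. Cache: [bat pig cherry melon eel]
  34. access melon: HIT. Next use of melon: step 35. Cache: [bat pig cherry melon eel]
  35. access melon: HIT. Next use of melon: never. Cache: [bat pig cherry melon eel]
Total: 29 hits, 6 misses, 1 evictions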